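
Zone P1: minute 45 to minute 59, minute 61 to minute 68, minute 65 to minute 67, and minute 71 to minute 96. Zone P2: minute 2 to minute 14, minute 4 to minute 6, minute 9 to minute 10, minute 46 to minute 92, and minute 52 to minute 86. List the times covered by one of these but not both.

First set merges to minute 45 to minute 59, minute 61 to minute 68, minute 71 to minute 96.
Second set merges to minute 2 to minute 14, minute 46 to minute 92.
A \ B = minute 45 to minute 46, minute 92 to minute 96.
B \ A = minute 2 to minute 14, minute 59 to minute 61, minute 68 to minute 71.
Union of the two gives the symmetric difference.

minute 2 to minute 14, minute 45 to minute 46, minute 59 to minute 61, minute 68 to minute 71, minute 92 to minute 96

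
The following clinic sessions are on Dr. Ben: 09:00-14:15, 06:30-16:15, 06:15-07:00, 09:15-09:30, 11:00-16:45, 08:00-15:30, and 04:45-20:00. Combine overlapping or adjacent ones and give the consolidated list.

Sort by start: 04:45-20:00, 06:15-07:00, 06:30-16:15, 08:00-15:30, 09:00-14:15, 09:15-09:30, 11:00-16:45.
06:15-07:00 overlaps/touches 04:45-20:00 → extend to 04:45-20:00.
06:30-16:15 overlaps/touches 04:45-20:00 → extend to 04:45-20:00.
08:00-15:30 overlaps/touches 04:45-20:00 → extend to 04:45-20:00.
09:00-14:15 overlaps/touches 04:45-20:00 → extend to 04:45-20:00.
09:15-09:30 overlaps/touches 04:45-20:00 → extend to 04:45-20:00.
11:00-16:45 overlaps/touches 04:45-20:00 → extend to 04:45-20:00.

04:45-20:00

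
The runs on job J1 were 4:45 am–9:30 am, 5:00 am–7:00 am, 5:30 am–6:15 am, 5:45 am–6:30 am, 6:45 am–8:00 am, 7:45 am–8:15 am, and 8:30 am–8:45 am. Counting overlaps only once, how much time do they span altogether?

4 h 45 min

Merged: 4:45 am-9:30 am.
Length: 4 h 45 min.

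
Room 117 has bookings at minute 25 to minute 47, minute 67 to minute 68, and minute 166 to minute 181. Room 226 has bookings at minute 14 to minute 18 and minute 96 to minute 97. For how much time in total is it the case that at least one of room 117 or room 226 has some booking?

A ∪ B = minute 14 to minute 18, minute 25 to minute 47, minute 67 to minute 68, minute 96 to minute 97, minute 166 to minute 181.
Total: 4 minutes + 22 minutes + 1 minute + 1 minute + 15 minutes = 43 minutes.

43 minutes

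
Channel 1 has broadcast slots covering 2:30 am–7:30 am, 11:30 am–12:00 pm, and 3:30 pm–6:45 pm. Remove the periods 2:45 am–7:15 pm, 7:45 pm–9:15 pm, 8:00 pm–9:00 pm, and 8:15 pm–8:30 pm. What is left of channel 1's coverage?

Merge the second list: 2:45 am–7:15 pm, 7:45 pm–9:15 pm.
2:30 am–7:30 am with B removed leaves 2:30 am–2:45 am.
11:30 am–12:00 pm lies entirely inside B → drops out.
3:30 pm–6:45 pm lies entirely inside B → drops out.

2:30 am–2:45 am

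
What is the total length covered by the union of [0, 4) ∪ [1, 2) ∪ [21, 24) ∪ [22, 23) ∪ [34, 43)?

16

Merged: [0, 4), [21, 24), [34, 43).
Lengths: 4 + 3 + 9 = 16.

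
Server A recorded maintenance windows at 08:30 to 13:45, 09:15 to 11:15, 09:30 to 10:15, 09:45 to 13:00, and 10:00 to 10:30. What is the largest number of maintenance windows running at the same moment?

Walk the sorted start/end points keeping a running depth.
The depth first hits 5 at 10:00.

5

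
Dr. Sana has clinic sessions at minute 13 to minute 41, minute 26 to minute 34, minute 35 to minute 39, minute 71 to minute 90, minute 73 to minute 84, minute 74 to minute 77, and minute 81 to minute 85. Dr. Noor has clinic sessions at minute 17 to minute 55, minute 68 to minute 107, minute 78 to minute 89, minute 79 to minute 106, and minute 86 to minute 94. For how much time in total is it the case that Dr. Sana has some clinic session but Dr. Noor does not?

4 minutes

A, merged: minute 13 to minute 41, minute 71 to minute 90.
B, merged: minute 17 to minute 55, minute 68 to minute 107.
A \ B = minute 13 to minute 17.
Total: 4 minutes.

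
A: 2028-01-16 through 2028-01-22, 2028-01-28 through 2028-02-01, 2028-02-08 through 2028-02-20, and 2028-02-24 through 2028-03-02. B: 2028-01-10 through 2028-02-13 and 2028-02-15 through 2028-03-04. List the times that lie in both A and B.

2028-01-16 through 2028-01-22 ∩ B → 2028-01-16 through 2028-01-22.
2028-01-28 through 2028-02-01 ∩ B → 2028-01-28 through 2028-02-01.
2028-02-08 through 2028-02-20 ∩ B → 2028-02-08 through 2028-02-13, 2028-02-15 through 2028-02-20.
2028-02-24 through 2028-03-02 ∩ B → 2028-02-24 through 2028-03-02.

2028-01-16 through 2028-01-22, 2028-01-28 through 2028-02-01, 2028-02-08 through 2028-02-13, 2028-02-15 through 2028-02-20, 2028-02-24 through 2028-03-02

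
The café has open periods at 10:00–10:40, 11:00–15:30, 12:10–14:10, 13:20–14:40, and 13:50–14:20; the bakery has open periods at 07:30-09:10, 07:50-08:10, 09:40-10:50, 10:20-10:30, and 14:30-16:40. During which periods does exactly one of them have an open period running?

First set merges to 10:00–10:40, 11:00–15:30.
Second set merges to 07:30–09:10, 09:40–10:50, 14:30–16:40.
A \ B = 11:00–14:30.
B \ A = 07:30–09:10, 09:40–10:00, 10:40–10:50, 15:30–16:40.
Union of the two gives the symmetric difference.

07:30–09:10, 09:40–10:00, 10:40–10:50, 11:00–14:30, 15:30–16:40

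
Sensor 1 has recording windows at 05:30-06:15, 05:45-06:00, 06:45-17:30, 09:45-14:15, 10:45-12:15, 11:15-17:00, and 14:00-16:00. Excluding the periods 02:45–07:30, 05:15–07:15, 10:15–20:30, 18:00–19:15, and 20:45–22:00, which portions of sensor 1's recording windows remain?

A, merged: 05:30–06:15, 06:45–17:30.
B, merged: 02:45–07:30, 10:15–20:30, 20:45–22:00.
05:30–06:15: entirely removed.
06:45–17:30 \ B = 07:30–10:15.

07:30–10:15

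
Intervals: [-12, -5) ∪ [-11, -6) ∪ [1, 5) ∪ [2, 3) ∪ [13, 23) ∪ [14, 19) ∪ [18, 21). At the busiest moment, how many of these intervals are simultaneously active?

3

At 18, 3 of the intervals are simultaneously active.
No point has more.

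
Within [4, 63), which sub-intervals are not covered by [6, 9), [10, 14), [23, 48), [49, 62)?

[4, 6) ∪ [9, 10) ∪ [14, 23) ∪ [48, 49) ∪ [62, 63)

Covered (merged): [6, 9), [10, 14), [23, 48), [49, 62).
Complement within [4, 63): [4, 6), [9, 10), [14, 23), [48, 49), [62, 63).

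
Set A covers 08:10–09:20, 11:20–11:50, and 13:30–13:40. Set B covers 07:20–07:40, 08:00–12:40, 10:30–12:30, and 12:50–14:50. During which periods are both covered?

Merge the second list: 07:20–07:40, 08:00–12:40, 12:50–14:50.
08:10–09:20 ∩ B → 08:10–09:20.
11:20–11:50 ∩ B → 11:20–11:50.
13:30–13:40 ∩ B → 13:30–13:40.

08:10–09:20, 11:20–11:50, 13:30–13:40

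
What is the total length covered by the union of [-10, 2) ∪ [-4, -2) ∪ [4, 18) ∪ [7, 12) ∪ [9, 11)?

26

Merged: [-10, 2), [4, 18).
Lengths: 12 + 14 = 26.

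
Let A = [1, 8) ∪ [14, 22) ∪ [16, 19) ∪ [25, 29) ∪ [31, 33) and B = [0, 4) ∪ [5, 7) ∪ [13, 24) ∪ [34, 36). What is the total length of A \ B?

8

Merge the first list: [1, 8), [14, 22), [25, 29), [31, 33).
A \ B = [4, 5), [7, 8), [25, 29), [31, 33).
Total: 1 + 1 + 4 + 2 = 8.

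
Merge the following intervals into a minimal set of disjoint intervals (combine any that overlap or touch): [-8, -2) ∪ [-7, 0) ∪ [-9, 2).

[-9, 2)

Sort by start: [-9, 2), [-8, -2), [-7, 0).
[-8, -2) overlaps/touches [-9, 2) → extend to [-9, 2).
[-7, 0) overlaps/touches [-9, 2) → extend to [-9, 2).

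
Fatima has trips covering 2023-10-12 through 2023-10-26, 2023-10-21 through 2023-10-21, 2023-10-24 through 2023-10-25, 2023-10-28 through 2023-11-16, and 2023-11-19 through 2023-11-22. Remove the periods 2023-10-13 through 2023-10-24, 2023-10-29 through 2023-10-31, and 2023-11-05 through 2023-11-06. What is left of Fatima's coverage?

Merge the first list: 2023-10-12 through 2023-10-26, 2023-10-28 through 2023-11-16, 2023-11-19 through 2023-11-22.
2023-10-12 through 2023-10-26 with B removed leaves 2023-10-12 through 2023-10-12, 2023-10-25 through 2023-10-26.
2023-10-28 through 2023-11-16 with B removed leaves 2023-10-28 through 2023-10-28, 2023-11-01 through 2023-11-04, 2023-11-07 through 2023-11-16.
2023-11-19 through 2023-11-22 is untouched.

2023-10-12 through 2023-10-12, 2023-10-25 through 2023-10-26, 2023-10-28 through 2023-10-28, 2023-11-01 through 2023-11-04, 2023-11-07 through 2023-11-16, 2023-11-19 through 2023-11-22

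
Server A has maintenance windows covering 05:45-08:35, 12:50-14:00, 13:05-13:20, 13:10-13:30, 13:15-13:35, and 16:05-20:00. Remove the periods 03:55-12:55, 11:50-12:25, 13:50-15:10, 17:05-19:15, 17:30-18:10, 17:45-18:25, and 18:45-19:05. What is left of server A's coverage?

Merge the first list: 05:45-08:35, 12:50-14:00, 16:05-20:00.
Merge the second list: 03:55-12:55, 13:50-15:10, 17:05-19:15.
05:45-08:35 lies entirely inside B → drops out.
12:50-14:00 with B removed leaves 12:55-13:50.
16:05-20:00 with B removed leaves 16:05-17:05, 19:15-20:00.

12:55-13:50, 16:05-17:05, 19:15-20:00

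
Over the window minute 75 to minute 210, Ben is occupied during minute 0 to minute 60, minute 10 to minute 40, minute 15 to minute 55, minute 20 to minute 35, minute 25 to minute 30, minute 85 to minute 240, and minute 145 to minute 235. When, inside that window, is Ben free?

After merging, the occupied span is minute 0 to minute 60, minute 85 to minute 240.
Gaps within minute 75 to minute 210: minute 75 to minute 85.

minute 75 to minute 85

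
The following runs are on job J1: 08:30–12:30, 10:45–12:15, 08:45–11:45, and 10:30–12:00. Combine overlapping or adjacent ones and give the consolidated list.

Sort by start: 08:30-12:30, 08:45-11:45, 10:30-12:00, 10:45-12:15.
08:45-11:45 overlaps/touches 08:30-12:30 → extend to 08:30-12:30.
10:30-12:00 overlaps/touches 08:30-12:30 → extend to 08:30-12:30.
10:45-12:15 overlaps/touches 08:30-12:30 → extend to 08:30-12:30.

08:30-12:30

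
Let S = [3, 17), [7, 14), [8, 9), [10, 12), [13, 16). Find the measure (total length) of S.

14

Merged: [3, 17).
Length: 14.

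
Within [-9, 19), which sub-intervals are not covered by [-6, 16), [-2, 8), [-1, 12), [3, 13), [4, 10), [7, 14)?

After merging, the occupied span is [-6, 16).
Gaps within [-9, 19): [-9, -6), [16, 19).

[-9, -6) ∪ [16, 19)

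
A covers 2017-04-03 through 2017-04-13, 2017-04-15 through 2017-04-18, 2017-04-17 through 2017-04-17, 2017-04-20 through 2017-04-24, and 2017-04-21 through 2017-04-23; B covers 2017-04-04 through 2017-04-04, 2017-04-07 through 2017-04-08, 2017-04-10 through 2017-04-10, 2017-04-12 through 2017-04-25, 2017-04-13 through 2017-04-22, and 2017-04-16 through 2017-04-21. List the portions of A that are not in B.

2017-04-03 through 2017-04-03, 2017-04-05 through 2017-04-06, 2017-04-09 through 2017-04-09, 2017-04-11 through 2017-04-11

A, merged: 2017-04-03 through 2017-04-13, 2017-04-15 through 2017-04-18, 2017-04-20 through 2017-04-24.
B, merged: 2017-04-04 through 2017-04-04, 2017-04-07 through 2017-04-08, 2017-04-10 through 2017-04-10, 2017-04-12 through 2017-04-25.
2017-04-03 through 2017-04-13 \ B = 2017-04-03 through 2017-04-03, 2017-04-05 through 2017-04-06, 2017-04-09 through 2017-04-09, 2017-04-11 through 2017-04-11.
2017-04-15 through 2017-04-18: entirely removed.
2017-04-20 through 2017-04-24: entirely removed.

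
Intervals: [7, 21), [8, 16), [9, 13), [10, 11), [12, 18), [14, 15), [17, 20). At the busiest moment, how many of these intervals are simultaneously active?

Walk the sorted start/end points keeping a running depth.
The depth first hits 4 at 10.

4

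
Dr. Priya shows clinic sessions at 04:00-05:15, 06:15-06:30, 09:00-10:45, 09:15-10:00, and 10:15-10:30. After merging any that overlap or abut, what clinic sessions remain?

06:15–06:30 is disjoint → start new block.
09:00–10:45 is disjoint → start new block.
09:15–10:00 overlaps/touches 09:00–10:45 → extend to 09:00–10:45.
10:15–10:30 overlaps/touches 09:00–10:45 → extend to 09:00–10:45.

04:00–05:15, 06:15–06:30, 09:00–10:45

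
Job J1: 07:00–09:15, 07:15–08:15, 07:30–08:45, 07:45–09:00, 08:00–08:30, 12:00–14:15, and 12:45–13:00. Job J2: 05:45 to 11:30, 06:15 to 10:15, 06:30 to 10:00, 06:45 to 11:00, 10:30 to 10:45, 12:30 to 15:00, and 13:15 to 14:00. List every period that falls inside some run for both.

First set merges to 07:00-09:15, 12:00-14:15.
Second set merges to 05:45-11:30, 12:30-15:00.
07:00-09:15 ∩ B → 07:00-09:15.
12:00-14:15 ∩ B → 12:30-14:15.

07:00-09:15, 12:30-14:15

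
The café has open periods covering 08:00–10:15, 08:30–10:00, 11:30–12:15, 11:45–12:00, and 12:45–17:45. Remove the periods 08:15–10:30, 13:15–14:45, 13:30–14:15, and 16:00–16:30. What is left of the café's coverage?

A, merged: 08:00–10:15, 11:30–12:15, 12:45–17:45.
B, merged: 08:15–10:30, 13:15–14:45, 16:00–16:30.
08:00–10:15 minus B → 08:00–08:15.
11:30–12:15: no B overlap → unchanged.
12:45–17:45 minus B → 12:45–13:15, 14:45–16:00, 16:30–17:45.

08:00–08:15, 11:30–12:15, 12:45–13:15, 14:45–16:00, 16:30–17:45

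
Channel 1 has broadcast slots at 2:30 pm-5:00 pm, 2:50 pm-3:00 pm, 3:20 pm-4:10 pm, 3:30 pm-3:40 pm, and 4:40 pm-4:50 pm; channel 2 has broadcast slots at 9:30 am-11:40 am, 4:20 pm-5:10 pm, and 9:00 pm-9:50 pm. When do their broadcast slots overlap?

4:20 pm-5:00 pm

Merge the first list: 2:30 pm-5:00 pm.
2:30 pm-5:00 pm overlaps B on 4:20 pm-5:00 pm.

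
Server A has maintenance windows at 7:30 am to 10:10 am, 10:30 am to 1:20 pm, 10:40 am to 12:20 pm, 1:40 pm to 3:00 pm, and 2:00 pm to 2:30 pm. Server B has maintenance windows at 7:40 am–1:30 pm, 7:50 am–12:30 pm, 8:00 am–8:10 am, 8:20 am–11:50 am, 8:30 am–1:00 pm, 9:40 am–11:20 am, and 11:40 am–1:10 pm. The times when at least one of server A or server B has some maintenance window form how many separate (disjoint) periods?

2

First set merges to 7:30 am-10:10 am, 10:30 am-1:20 pm, 1:40 pm-3:00 pm.
Second set merges to 7:40 am-1:30 pm.
A ∪ B = 7:30 am-1:30 pm, 1:40 pm-3:00 pm.
That is 2 disjoint pieces.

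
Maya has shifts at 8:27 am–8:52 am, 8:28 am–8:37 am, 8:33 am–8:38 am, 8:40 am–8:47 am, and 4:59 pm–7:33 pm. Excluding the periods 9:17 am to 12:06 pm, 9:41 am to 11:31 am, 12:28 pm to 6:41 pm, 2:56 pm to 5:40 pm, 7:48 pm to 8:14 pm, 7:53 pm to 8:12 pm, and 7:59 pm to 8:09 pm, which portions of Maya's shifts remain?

A, merged: 8:27 am-8:52 am, 4:59 pm-7:33 pm.
B, merged: 9:17 am-12:06 pm, 12:28 pm-6:41 pm, 7:48 pm-8:14 pm.
8:27 am-8:52 am: nothing removed.
4:59 pm-7:33 pm \ B = 6:41 pm-7:33 pm.

8:27 am-8:52 am, 6:41 pm-7:33 pm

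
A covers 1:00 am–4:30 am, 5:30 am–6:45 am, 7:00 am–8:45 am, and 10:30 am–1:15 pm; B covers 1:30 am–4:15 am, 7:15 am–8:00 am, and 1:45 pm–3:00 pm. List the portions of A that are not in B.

1:00 am-4:30 am minus B → 1:00 am-1:30 am, 4:15 am-4:30 am.
5:30 am-6:45 am: no B overlap → unchanged.
7:00 am-8:45 am minus B → 7:00 am-7:15 am, 8:00 am-8:45 am.
10:30 am-1:15 pm: no B overlap → unchanged.

1:00 am-1:30 am, 4:15 am-4:30 am, 5:30 am-6:45 am, 7:00 am-7:15 am, 8:00 am-8:45 am, 10:30 am-1:15 pm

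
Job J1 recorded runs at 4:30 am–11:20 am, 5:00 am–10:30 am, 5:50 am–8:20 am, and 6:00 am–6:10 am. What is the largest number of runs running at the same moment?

4

At 6:00 am, 4 of the intervals are simultaneously active.
No point has more.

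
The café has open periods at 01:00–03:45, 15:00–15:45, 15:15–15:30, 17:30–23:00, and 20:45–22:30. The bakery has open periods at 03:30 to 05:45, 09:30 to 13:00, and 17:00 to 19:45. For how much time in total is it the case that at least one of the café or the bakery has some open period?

A, merged: 01:00–03:45, 15:00–15:45, 17:30–23:00.
A ∪ B = 01:00–05:45, 09:30–13:00, 15:00–15:45, 17:00–23:00.
Total: 4 h 45 min + 3 h 30 min + 45 min + 6 h = 15 h.

15 h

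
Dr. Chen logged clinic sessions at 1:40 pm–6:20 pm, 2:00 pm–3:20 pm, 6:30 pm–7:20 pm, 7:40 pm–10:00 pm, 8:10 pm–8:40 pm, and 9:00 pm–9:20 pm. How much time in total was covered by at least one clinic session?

7 h 50 min

Merged: 1:40 pm-6:20 pm, 6:30 pm-7:20 pm, 7:40 pm-10:00 pm.
Lengths: 4 h 40 min + 50 min + 2 h 20 min = 7 h 50 min.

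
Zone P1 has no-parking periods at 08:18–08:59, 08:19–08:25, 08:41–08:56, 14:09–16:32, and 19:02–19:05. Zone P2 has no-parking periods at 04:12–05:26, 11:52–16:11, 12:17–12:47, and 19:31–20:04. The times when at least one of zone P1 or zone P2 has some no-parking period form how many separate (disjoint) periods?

A, merged: 08:18–08:59, 14:09–16:32, 19:02–19:05.
B, merged: 04:12–05:26, 11:52–16:11, 19:31–20:04.
A ∪ B = 04:12–05:26, 08:18–08:59, 11:52–16:32, 19:02–19:05, 19:31–20:04.
That is 5 disjoint pieces.

5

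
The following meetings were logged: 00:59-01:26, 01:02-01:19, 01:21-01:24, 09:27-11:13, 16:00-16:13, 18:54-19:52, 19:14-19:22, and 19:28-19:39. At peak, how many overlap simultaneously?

2

Sweep endpoints in order; track running count of active intervals.
Peak of 2 reached at 01:02.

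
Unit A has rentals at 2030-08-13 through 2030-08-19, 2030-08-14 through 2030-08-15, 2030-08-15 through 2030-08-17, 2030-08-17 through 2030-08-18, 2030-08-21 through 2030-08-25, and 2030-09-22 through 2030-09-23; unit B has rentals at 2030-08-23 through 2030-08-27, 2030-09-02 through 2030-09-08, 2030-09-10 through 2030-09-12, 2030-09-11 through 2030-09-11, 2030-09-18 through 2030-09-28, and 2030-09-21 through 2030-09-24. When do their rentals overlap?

A, merged: 2030-08-13 through 2030-08-19, 2030-08-21 through 2030-08-25, 2030-09-22 through 2030-09-23.
B, merged: 2030-08-23 through 2030-08-27, 2030-09-02 through 2030-09-08, 2030-09-10 through 2030-09-12, 2030-09-18 through 2030-09-28.
2030-08-13 through 2030-08-19: no overlap with the second set.
2030-08-21 through 2030-08-25 meets the second set on 2030-08-23 through 2030-08-25.
2030-09-22 through 2030-09-23 meets the second set on 2030-09-22 through 2030-09-23.

2030-08-23 through 2030-08-25, 2030-09-22 through 2030-09-23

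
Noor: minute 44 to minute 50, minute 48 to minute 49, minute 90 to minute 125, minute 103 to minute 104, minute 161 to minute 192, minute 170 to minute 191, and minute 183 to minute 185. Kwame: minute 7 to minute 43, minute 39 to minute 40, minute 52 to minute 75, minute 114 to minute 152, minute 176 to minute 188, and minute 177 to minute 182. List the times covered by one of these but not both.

minute 7 to minute 43, minute 44 to minute 50, minute 52 to minute 75, minute 90 to minute 114, minute 125 to minute 152, minute 161 to minute 176, minute 188 to minute 192

First set merges to minute 44 to minute 50, minute 90 to minute 125, minute 161 to minute 192.
Second set merges to minute 7 to minute 43, minute 52 to minute 75, minute 114 to minute 152, minute 176 to minute 188.
A \ B = minute 44 to minute 50, minute 90 to minute 114, minute 161 to minute 176, minute 188 to minute 192.
B \ A = minute 7 to minute 43, minute 52 to minute 75, minute 125 to minute 152.
Union of the two gives the symmetric difference.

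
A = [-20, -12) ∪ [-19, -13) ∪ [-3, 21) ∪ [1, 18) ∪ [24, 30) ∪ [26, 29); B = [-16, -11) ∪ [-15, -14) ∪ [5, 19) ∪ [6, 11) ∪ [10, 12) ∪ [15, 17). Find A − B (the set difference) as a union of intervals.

A, merged: [-20, -12), [-3, 21), [24, 30).
B, merged: [-16, -11), [5, 19).
[-20, -12) \ B = [-20, -16).
[-3, 21) \ B = [-3, 5), [19, 21).
[24, 30): nothing removed.

[-20, -16) ∪ [-3, 5) ∪ [19, 21) ∪ [24, 30)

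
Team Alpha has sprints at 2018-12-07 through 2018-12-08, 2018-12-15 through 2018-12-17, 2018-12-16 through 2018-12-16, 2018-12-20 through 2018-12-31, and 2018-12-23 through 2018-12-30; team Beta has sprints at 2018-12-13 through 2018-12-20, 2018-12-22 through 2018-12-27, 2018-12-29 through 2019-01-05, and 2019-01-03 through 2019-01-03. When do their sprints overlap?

2018-12-15 through 2018-12-17, 2018-12-20 through 2018-12-20, 2018-12-22 through 2018-12-27, 2018-12-29 through 2018-12-31

A, merged: 2018-12-07 through 2018-12-08, 2018-12-15 through 2018-12-17, 2018-12-20 through 2018-12-31.
B, merged: 2018-12-13 through 2018-12-20, 2018-12-22 through 2018-12-27, 2018-12-29 through 2019-01-05.
2018-12-07 through 2018-12-08 falls entirely outside B.
2018-12-15 through 2018-12-17 overlaps B on 2018-12-15 through 2018-12-17.
2018-12-20 through 2018-12-31 overlaps B on 2018-12-20 through 2018-12-20, 2018-12-22 through 2018-12-27, 2018-12-29 through 2018-12-31.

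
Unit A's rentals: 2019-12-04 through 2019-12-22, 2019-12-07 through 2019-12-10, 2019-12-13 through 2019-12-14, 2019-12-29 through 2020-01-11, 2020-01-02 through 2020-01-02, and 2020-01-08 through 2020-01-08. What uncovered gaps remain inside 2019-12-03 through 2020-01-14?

2019-12-03 through 2019-12-03, 2019-12-23 through 2019-12-28, 2020-01-12 through 2020-01-14

After merging, the occupied span is 2019-12-04 through 2019-12-22, 2019-12-29 through 2020-01-11.
Gaps within 2019-12-03 through 2020-01-14: 2019-12-03 through 2019-12-03, 2019-12-23 through 2019-12-28, 2020-01-12 through 2020-01-14.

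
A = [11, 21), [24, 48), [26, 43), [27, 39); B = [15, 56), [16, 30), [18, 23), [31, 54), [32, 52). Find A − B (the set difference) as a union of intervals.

[11, 15)

First set merges to [11, 21), [24, 48).
Second set merges to [15, 56).
[11, 21) with B removed leaves [11, 15).
[24, 48) lies entirely inside B → drops out.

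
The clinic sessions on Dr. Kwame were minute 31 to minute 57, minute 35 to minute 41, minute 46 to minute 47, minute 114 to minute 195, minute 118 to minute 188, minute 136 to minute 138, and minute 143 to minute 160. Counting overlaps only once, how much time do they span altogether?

107 minutes

Merged: minute 31 to minute 57, minute 114 to minute 195.
Lengths: 26 minutes + 81 minutes = 107 minutes.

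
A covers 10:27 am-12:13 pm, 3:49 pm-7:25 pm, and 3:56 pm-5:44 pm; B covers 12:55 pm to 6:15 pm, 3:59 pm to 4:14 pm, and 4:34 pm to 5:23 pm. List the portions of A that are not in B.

A, merged: 10:27 am–12:13 pm, 3:49 pm–7:25 pm.
B, merged: 12:55 pm–6:15 pm.
10:27 am–12:13 pm: no B overlap → unchanged.
3:49 pm–7:25 pm minus B → 6:15 pm–7:25 pm.

10:27 am–12:13 pm, 6:15 pm–7:25 pm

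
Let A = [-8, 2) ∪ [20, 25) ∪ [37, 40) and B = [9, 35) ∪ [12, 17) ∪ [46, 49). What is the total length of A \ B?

13

Merge the second list: [9, 35), [46, 49).
A \ B = [-8, 2), [37, 40).
Total: 10 + 3 = 13.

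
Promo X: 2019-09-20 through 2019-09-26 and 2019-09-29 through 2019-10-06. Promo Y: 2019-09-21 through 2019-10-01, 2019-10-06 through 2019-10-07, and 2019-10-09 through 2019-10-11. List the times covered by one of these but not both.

A \ B = 2019-09-20 through 2019-09-20, 2019-10-02 through 2019-10-05.
B \ A = 2019-09-27 through 2019-09-28, 2019-10-07 through 2019-10-07, 2019-10-09 through 2019-10-11.
Union of the two gives the symmetric difference.

2019-09-20 through 2019-09-20, 2019-09-27 through 2019-09-28, 2019-10-02 through 2019-10-05, 2019-10-07 through 2019-10-07, 2019-10-09 through 2019-10-11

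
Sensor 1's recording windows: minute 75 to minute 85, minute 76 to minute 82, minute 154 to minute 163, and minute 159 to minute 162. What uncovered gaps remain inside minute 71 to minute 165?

The merged coverage is minute 75 to minute 85, minute 154 to minute 163.
Gaps within minute 71 to minute 165: minute 71 to minute 75, minute 85 to minute 154, minute 163 to minute 165.

minute 71 to minute 75, minute 85 to minute 154, minute 163 to minute 165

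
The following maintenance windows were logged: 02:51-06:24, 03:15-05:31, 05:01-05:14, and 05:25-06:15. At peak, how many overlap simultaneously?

At 05:01, 3 of the intervals are simultaneously active.
No point has more.

3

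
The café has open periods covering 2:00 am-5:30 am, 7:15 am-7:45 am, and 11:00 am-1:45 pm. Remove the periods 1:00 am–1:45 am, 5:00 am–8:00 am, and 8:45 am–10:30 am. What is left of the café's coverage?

2:00 am-5:00 am, 11:00 am-1:45 pm

2:00 am-5:30 am minus B → 2:00 am-5:00 am.
7:15 am-7:45 am: fully covered by B → removed.
11:00 am-1:45 pm: no B overlap → unchanged.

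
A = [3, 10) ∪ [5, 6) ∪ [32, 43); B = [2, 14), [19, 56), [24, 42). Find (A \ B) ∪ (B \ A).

[2, 3) ∪ [10, 14) ∪ [19, 32) ∪ [43, 56)

First set merges to [3, 10), [32, 43).
Second set merges to [2, 14), [19, 56).
A but not B: none.
B but not A: [2, 3), [10, 14), [19, 32), [43, 56).
Combining gives A △ B.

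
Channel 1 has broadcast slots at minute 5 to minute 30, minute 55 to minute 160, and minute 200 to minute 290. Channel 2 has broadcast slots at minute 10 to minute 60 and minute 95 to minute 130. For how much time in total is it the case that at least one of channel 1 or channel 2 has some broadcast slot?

245 minutes

A ∪ B = minute 5 to minute 160, minute 200 to minute 290.
Total: 155 minutes + 90 minutes = 245 minutes.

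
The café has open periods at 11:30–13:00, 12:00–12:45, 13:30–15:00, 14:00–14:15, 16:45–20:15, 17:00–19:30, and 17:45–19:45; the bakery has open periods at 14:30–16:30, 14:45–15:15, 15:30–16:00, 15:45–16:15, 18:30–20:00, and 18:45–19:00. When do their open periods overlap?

14:30–15:00, 18:30–20:00

A, merged: 11:30–13:00, 13:30–15:00, 16:45–20:15.
B, merged: 14:30–16:30, 18:30–20:00.
11:30–13:00 meets no B interval.
13:30–15:00 ∩ B → 14:30–15:00.
16:45–20:15 ∩ B → 18:30–20:00.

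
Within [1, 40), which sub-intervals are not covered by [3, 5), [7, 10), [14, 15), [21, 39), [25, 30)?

[1, 3) ∪ [5, 7) ∪ [10, 14) ∪ [15, 21) ∪ [39, 40)

The merged coverage is [3, 5), [7, 10), [14, 15), [21, 39).
Gaps within [1, 40): [1, 3), [5, 7), [10, 14), [15, 21), [39, 40).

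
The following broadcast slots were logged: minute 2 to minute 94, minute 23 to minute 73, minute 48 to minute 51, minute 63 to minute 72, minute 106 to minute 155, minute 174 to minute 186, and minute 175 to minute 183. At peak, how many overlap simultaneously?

Sweep endpoints in order; track running count of active intervals.
Peak of 3 reached at minute 48.

3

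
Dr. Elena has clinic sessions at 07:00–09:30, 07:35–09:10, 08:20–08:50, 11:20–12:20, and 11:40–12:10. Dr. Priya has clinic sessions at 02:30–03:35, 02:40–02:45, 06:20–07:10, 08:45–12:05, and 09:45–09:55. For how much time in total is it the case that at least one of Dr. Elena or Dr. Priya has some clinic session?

A, merged: 07:00–09:30, 11:20–12:20.
B, merged: 02:30–03:35, 06:20–07:10, 08:45–12:05.
A ∪ B = 02:30–03:35, 06:20–12:20.
Total: 1 h 5 min + 6 h = 7 h 5 min.

7 h 5 min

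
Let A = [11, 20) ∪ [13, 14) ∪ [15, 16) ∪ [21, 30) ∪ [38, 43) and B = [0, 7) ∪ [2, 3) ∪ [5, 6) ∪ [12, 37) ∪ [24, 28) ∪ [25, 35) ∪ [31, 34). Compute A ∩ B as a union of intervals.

A, merged: [11, 20), [21, 30), [38, 43).
B, merged: [0, 7), [12, 37).
[11, 20) meets the second set on [12, 20).
[21, 30) meets the second set on [21, 30).
[38, 43): no overlap with the second set.

[12, 20) ∪ [21, 30)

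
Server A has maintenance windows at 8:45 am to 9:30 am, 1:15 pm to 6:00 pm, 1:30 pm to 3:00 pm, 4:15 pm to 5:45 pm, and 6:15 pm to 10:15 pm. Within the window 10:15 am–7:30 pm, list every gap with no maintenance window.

10:15 am-1:15 pm, 6:00 pm-6:15 pm

After merging, the occupied span is 8:45 am-9:30 am, 1:15 pm-6:00 pm, 6:15 pm-10:15 pm.
Complement within 10:15 am-7:30 pm: 10:15 am-1:15 pm, 6:00 pm-6:15 pm.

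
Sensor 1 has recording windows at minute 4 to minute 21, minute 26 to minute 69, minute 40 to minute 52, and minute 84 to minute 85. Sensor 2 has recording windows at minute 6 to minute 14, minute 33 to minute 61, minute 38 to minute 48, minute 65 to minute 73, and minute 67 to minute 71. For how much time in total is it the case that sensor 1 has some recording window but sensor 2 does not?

21 minutes

First set merges to minute 4 to minute 21, minute 26 to minute 69, minute 84 to minute 85.
Second set merges to minute 6 to minute 14, minute 33 to minute 61, minute 65 to minute 73.
A \ B = minute 4 to minute 6, minute 14 to minute 21, minute 26 to minute 33, minute 61 to minute 65, minute 84 to minute 85.
Total: 2 minutes + 7 minutes + 7 minutes + 4 minutes + 1 minute = 21 minutes.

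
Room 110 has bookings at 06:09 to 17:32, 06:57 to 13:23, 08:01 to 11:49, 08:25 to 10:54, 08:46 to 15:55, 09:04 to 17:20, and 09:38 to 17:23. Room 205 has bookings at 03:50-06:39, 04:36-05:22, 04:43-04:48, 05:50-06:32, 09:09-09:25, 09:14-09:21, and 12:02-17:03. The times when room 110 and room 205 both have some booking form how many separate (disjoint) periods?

3

First set merges to 06:09–17:32.
Second set merges to 03:50–06:39, 09:09–09:25, 12:02–17:03.
A ∩ B = 06:09–06:39, 09:09–09:25, 12:02–17:03.
That is 3 disjoint pieces.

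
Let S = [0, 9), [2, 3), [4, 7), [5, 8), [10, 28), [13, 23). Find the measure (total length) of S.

27

Merged: [0, 9), [10, 28).
Lengths: 9 + 18 = 27.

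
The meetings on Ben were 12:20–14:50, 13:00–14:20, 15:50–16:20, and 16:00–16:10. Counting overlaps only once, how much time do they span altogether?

Merged: 12:20–14:50, 15:50–16:20.
Lengths: 2 h 30 min + 30 min = 3 h.

3 h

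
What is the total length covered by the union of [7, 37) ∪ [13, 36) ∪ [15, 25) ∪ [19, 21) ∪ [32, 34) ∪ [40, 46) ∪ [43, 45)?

Merged: [7, 37), [40, 46).
Lengths: 30 + 6 = 36.

36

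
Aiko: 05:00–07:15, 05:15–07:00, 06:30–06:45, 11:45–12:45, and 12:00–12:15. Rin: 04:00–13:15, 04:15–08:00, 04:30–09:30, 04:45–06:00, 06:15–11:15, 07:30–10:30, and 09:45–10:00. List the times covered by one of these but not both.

04:00–05:00, 07:15–11:45, 12:45–13:15

A, merged: 05:00–07:15, 11:45–12:45.
B, merged: 04:00–13:15.
A but not B: none.
B but not A: 04:00–05:00, 07:15–11:45, 12:45–13:15.
Combining gives A △ B.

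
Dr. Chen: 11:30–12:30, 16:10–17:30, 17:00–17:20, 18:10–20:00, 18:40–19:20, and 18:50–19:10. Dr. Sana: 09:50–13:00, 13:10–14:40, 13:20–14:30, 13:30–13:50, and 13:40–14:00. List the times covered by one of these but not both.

09:50–11:30, 12:30–13:00, 13:10–14:40, 16:10–17:30, 18:10–20:00

First set merges to 11:30–12:30, 16:10–17:30, 18:10–20:00.
Second set merges to 09:50–13:00, 13:10–14:40.
A but not B: 16:10–17:30, 18:10–20:00.
B but not A: 09:50–11:30, 12:30–13:00, 13:10–14:40.
Combining gives A △ B.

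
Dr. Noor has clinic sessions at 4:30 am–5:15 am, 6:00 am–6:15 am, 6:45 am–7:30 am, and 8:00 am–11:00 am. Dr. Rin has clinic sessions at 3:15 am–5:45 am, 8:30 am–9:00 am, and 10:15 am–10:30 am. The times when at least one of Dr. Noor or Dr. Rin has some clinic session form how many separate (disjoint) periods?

A ∪ B = 3:15 am–5:45 am, 6:00 am–6:15 am, 6:45 am–7:30 am, 8:00 am–11:00 am.
That is 4 disjoint pieces.

4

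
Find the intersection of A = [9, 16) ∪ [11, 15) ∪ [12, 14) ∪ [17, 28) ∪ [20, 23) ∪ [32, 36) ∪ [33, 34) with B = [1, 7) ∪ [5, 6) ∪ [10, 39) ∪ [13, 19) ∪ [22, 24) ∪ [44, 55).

Merge the first list: [9, 16), [17, 28), [32, 36).
Merge the second list: [1, 7), [10, 39), [44, 55).
[9, 16) meets the second set on [10, 16).
[17, 28) meets the second set on [17, 28).
[32, 36) meets the second set on [32, 36).

[10, 16) ∪ [17, 28) ∪ [32, 36)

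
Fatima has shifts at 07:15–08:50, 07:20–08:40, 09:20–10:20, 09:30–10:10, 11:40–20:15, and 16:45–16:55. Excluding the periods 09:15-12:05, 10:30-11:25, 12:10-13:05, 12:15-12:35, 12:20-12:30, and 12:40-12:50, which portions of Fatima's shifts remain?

07:15–08:50, 12:05–12:10, 13:05–20:15

Merge the first list: 07:15–08:50, 09:20–10:20, 11:40–20:15.
Merge the second list: 09:15–12:05, 12:10–13:05.
07:15–08:50 is untouched.
09:20–10:20 lies entirely inside B → drops out.
11:40–20:15 with B removed leaves 12:05–12:10, 13:05–20:15.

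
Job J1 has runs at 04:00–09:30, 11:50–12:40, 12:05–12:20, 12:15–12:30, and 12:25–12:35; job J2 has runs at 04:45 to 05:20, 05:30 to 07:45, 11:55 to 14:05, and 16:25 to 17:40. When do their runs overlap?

A, merged: 04:00–09:30, 11:50–12:40.
04:00–09:30 meets the second set on 04:45–05:20, 05:30–07:45.
11:50–12:40 meets the second set on 11:55–12:40.

04:45–05:20, 05:30–07:45, 11:55–12:40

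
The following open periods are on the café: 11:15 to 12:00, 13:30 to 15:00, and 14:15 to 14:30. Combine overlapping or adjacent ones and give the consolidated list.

13:30–15:00 is disjoint → start new block.
14:15–14:30 overlaps/touches 13:30–15:00 → extend to 13:30–15:00.

11:15–12:00, 13:30–15:00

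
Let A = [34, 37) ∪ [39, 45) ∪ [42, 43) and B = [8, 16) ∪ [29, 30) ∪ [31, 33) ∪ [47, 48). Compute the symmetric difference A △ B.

[8, 16) ∪ [29, 30) ∪ [31, 33) ∪ [34, 37) ∪ [39, 45) ∪ [47, 48)

Merge the first list: [34, 37), [39, 45).
A but not B: [34, 37), [39, 45).
B but not A: [8, 16), [29, 30), [31, 33), [47, 48).
Combining gives A △ B.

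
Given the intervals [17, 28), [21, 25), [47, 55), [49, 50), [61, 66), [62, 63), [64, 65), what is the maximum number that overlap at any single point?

Walk the sorted start/end points keeping a running depth.
The depth first hits 2 at 21.

2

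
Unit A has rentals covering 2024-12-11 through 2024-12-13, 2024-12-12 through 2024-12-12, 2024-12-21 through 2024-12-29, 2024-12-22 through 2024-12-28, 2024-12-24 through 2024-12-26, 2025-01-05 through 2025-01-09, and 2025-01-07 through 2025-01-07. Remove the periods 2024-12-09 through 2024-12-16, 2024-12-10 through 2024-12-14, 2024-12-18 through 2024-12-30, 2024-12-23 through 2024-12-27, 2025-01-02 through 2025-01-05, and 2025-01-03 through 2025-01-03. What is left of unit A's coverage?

2025-01-06 through 2025-01-09

A, merged: 2024-12-11 through 2024-12-13, 2024-12-21 through 2024-12-29, 2025-01-05 through 2025-01-09.
B, merged: 2024-12-09 through 2024-12-16, 2024-12-18 through 2024-12-30, 2025-01-02 through 2025-01-05.
2024-12-11 through 2024-12-13 lies entirely inside B → drops out.
2024-12-21 through 2024-12-29 lies entirely inside B → drops out.
2025-01-05 through 2025-01-09 with B removed leaves 2025-01-06 through 2025-01-09.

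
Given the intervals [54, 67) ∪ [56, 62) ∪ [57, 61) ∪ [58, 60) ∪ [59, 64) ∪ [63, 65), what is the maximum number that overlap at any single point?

Sweep endpoints in order; track running count of active intervals.
Peak of 5 reached at 59.

5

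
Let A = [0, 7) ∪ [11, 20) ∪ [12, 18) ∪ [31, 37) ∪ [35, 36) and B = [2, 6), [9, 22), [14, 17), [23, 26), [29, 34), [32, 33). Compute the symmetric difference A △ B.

[0, 2) ∪ [6, 7) ∪ [9, 11) ∪ [20, 22) ∪ [23, 26) ∪ [29, 31) ∪ [34, 37)

First set merges to [0, 7), [11, 20), [31, 37).
Second set merges to [2, 6), [9, 22), [23, 26), [29, 34).
Only in the first: [0, 2), [6, 7), [34, 37).
Only in the second: [9, 11), [20, 22), [23, 26), [29, 31).
Together these are the periods covered by exactly one.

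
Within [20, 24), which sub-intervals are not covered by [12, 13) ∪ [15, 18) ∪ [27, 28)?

The merged coverage is [12, 13), [15, 18), [27, 28).
Complement within [20, 24): [20, 24).

[20, 24)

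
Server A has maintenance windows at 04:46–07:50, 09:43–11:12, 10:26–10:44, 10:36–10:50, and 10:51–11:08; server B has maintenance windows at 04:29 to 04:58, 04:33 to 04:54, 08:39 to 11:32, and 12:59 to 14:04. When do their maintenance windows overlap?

First set merges to 04:46–07:50, 09:43–11:12.
Second set merges to 04:29–04:58, 08:39–11:32, 12:59–14:04.
04:46–07:50 overlaps B on 04:46–04:58.
09:43–11:12 overlaps B on 09:43–11:12.

04:46–04:58, 09:43–11:12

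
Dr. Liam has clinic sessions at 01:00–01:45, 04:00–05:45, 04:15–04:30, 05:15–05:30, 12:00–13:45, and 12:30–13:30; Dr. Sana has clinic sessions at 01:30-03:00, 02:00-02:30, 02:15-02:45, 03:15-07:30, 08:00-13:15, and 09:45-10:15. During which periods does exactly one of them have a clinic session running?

First set merges to 01:00-01:45, 04:00-05:45, 12:00-13:45.
Second set merges to 01:30-03:00, 03:15-07:30, 08:00-13:15.
Only in the first: 01:00-01:30, 13:15-13:45.
Only in the second: 01:45-03:00, 03:15-04:00, 05:45-07:30, 08:00-12:00.
Together these are the periods covered by exactly one.

01:00-01:30, 01:45-03:00, 03:15-04:00, 05:45-07:30, 08:00-12:00, 13:15-13:45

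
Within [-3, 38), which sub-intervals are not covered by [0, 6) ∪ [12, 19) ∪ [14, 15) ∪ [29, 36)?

The merged coverage is [0, 6), [12, 19), [29, 36).
Gaps within [-3, 38): [-3, 0), [6, 12), [19, 29), [36, 38).

[-3, 0) ∪ [6, 12) ∪ [19, 29) ∪ [36, 38)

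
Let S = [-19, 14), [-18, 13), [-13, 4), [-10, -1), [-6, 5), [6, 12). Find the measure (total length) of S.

33

Merged: [-19, 14).
Length: 33.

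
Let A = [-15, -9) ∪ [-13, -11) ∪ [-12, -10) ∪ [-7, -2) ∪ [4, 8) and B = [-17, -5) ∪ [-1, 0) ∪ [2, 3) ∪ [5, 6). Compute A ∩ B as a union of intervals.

First set merges to [-15, -9), [-7, -2), [4, 8).
[-15, -9) ∩ B → [-15, -9).
[-7, -2) ∩ B → [-7, -5).
[4, 8) ∩ B → [5, 6).

[-15, -9) ∪ [-7, -5) ∪ [5, 6)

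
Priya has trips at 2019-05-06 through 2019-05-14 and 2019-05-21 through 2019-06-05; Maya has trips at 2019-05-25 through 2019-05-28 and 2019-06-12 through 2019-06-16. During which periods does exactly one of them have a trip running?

A \ B = 2019-05-06 through 2019-05-14, 2019-05-21 through 2019-05-24, 2019-05-29 through 2019-06-05.
B \ A = 2019-06-12 through 2019-06-16.
Union of the two gives the symmetric difference.

2019-05-06 through 2019-05-14, 2019-05-21 through 2019-05-24, 2019-05-29 through 2019-06-05, 2019-06-12 through 2019-06-16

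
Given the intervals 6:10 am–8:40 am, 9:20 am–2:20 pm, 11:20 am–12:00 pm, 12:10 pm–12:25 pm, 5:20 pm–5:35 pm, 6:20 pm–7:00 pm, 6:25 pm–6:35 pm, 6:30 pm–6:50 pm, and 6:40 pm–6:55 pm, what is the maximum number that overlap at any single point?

Sweep endpoints in order; track running count of active intervals.
Peak of 3 reached at 6:30 pm.

3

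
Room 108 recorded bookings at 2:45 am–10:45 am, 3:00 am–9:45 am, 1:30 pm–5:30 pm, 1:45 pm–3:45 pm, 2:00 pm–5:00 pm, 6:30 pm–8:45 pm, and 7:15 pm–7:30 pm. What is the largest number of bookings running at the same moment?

3

Walk the sorted start/end points keeping a running depth.
The depth first hits 3 at 2:00 pm.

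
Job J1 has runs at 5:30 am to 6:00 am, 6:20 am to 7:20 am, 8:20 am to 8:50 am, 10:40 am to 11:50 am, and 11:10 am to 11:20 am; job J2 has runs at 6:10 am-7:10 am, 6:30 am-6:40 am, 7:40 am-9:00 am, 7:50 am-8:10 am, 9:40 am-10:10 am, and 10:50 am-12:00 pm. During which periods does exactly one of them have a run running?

A, merged: 5:30 am–6:00 am, 6:20 am–7:20 am, 8:20 am–8:50 am, 10:40 am–11:50 am.
B, merged: 6:10 am–7:10 am, 7:40 am–9:00 am, 9:40 am–10:10 am, 10:50 am–12:00 pm.
A \ B = 5:30 am–6:00 am, 7:10 am–7:20 am, 10:40 am–10:50 am.
B \ A = 6:10 am–6:20 am, 7:40 am–8:20 am, 8:50 am–9:00 am, 9:40 am–10:10 am, 11:50 am–12:00 pm.
Union of the two gives the symmetric difference.

5:30 am–6:00 am, 6:10 am–6:20 am, 7:10 am–7:20 am, 7:40 am–8:20 am, 8:50 am–9:00 am, 9:40 am–10:10 am, 10:40 am–10:50 am, 11:50 am–12:00 pm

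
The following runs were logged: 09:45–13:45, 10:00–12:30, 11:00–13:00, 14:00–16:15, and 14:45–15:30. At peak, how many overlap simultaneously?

3

At 11:00, 3 of the intervals are simultaneously active.
No point has more.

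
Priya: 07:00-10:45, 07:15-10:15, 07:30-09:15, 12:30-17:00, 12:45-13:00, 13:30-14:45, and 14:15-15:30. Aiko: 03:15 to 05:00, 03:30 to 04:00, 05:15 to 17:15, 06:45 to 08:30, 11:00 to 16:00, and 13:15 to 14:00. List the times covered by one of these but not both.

First set merges to 07:00-10:45, 12:30-17:00.
Second set merges to 03:15-05:00, 05:15-17:15.
A but not B: none.
B but not A: 03:15-05:00, 05:15-07:00, 10:45-12:30, 17:00-17:15.
Combining gives A △ B.

03:15-05:00, 05:15-07:00, 10:45-12:30, 17:00-17:15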